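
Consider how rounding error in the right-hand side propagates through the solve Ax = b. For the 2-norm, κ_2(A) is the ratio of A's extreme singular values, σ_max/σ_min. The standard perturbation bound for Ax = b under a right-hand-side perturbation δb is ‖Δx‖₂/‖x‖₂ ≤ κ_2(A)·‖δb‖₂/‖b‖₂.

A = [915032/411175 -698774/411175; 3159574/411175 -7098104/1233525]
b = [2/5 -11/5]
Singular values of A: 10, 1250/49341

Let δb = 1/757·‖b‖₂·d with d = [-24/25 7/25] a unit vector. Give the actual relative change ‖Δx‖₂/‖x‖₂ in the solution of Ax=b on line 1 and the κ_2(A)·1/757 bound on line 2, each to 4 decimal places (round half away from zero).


largest singular value 10, smallest 1250/49341
κ_2(A) = 10 / (1250/49341) = 394.7280
κ_2(A)·‖δb‖/‖b‖ = 0.5214
solve Ax = b  →  x = [-23.8437 -31.4582]
‖b‖ = 2.2361, ‖x‖ = 39.4733
re-solving with b+δb shifts x by Δx of norm 0.1166
relative error = 0.0030
realised/bound (from unrounded values) ≈ 0.0057

0.0030
0.5214


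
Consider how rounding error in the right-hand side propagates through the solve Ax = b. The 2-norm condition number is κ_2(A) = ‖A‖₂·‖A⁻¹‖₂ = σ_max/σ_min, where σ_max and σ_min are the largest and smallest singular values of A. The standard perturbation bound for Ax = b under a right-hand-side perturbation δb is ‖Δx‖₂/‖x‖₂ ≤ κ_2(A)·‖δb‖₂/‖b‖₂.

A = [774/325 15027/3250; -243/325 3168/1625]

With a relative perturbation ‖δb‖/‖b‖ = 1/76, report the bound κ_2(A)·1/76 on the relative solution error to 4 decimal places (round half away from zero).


M = AᵀA = [81/13 621/65; 621/65 32733/1300]. tr(M)=3141/100, det(M)=6561/100
solving λ² − 3141/100·λ + 6561/100 = 0 gives λ = 729/25, 9/4
κ_2(A) = √(λ_max/λ_min) = √((729/25) / (9/4)) = 3.6000
κ_2(A)·‖δb‖/‖b‖ = 0.0474

0.0474


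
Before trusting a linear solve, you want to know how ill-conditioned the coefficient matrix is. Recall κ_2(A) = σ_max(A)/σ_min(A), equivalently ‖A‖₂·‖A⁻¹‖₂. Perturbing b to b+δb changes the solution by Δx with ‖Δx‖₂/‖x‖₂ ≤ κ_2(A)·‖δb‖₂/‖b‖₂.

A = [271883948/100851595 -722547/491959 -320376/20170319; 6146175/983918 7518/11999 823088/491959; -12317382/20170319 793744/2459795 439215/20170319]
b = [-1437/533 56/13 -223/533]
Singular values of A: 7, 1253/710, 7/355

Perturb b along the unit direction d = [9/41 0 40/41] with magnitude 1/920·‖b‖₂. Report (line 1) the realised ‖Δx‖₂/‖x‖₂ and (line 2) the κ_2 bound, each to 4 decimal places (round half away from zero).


0.0055
0.3859

σ_max = 7, σ_min = 7/355
κ_2(A) = 7 / (7/355) = 355.0000
κ_2(A)·‖δb‖/‖b‖ = 0.3859
solve Ax = b  →  x = [10.5028 21.5977 -44.7268]
‖b‖₂ = 5.0990 and ‖x‖₂ = 50.7667
re-solving with b+δb shifts x by Δx of norm 0.2811
dividing the unrounded norms, ‖Δx‖/‖x‖ = 0.0055
realised/bound (from unrounded values) ≈ 0.0143


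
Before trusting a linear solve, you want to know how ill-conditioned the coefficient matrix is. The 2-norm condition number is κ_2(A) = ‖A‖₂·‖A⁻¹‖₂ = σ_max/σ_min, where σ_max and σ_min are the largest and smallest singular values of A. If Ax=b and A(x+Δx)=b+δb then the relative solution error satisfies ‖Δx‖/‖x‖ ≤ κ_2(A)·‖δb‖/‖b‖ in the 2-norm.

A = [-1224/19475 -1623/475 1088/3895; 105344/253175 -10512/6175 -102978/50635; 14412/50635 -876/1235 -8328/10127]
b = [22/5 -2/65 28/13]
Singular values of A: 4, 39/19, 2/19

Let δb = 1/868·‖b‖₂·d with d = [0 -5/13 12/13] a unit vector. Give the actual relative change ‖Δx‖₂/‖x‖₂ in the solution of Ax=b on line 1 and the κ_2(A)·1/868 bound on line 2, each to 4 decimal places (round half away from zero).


0.0028
0.0438

largest singular value 4, smallest 2/19
condition number: 4 ÷ (2/19) = 38.0000
perturbation bound = 38.0000·1/868 = 0.0438
solve Ax = b  →  x = [18.3927 -1.2328 4.8101]
‖b‖ = 4.8990, ‖x‖ = 19.0512
Δx = A⁻¹·δb where δb = 1/868·4.8990·d; ‖Δx‖ = 0.0536
realised ‖Δx‖/‖x‖ = 0.0028
realised/bound (from unrounded values) ≈ 0.0643


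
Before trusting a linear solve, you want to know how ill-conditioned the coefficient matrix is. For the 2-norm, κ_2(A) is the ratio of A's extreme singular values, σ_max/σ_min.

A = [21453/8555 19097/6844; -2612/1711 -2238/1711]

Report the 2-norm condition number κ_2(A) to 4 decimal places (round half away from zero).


form AᵀA = [630794809/73188025 526601061/58550420; 526601061/58550420 444833713/46840336] with trace 25224209/1392400 and determinant 83521/87025
solving λ² − 25224209/1392400·λ + 83521/87025 = 0 gives λ = 289/16, 4624/87025
κ_2(A) = √(λ_max/λ_min) = √((289/16) / (4624/87025)) = 18.4375

18.4375


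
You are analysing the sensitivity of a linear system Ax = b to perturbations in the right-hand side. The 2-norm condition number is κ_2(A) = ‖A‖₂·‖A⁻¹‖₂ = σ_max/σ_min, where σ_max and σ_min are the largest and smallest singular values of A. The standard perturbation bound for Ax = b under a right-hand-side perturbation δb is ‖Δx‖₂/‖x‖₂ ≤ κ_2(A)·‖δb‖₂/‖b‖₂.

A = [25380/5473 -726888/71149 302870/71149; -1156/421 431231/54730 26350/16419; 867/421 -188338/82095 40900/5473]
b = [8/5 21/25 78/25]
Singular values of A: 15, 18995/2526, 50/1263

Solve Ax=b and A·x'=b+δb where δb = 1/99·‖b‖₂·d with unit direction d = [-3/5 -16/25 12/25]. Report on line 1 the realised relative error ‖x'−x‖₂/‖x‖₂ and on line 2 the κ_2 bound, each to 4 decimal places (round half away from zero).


2.1871
3.8273

largest singular value 15, smallest 50/1263
condition number: 15 ÷ (50/1263) = 378.9000
κ_2(A)·‖δb‖/‖b‖ = 3.8273
solve Ax = b  →  x = [0.0513 0.0398 0.4156]
‖b‖₂ = 3.6056 and ‖x‖₂ = 0.4206
re-solving with b+δb shifts x by Δx of norm 0.9200
dividing the unrounded norms, ‖Δx‖/‖x‖ = 2.1871
tightness: 2.1871 against a bound of 3.8273 (unrounded ratio ≈ 0.5714)


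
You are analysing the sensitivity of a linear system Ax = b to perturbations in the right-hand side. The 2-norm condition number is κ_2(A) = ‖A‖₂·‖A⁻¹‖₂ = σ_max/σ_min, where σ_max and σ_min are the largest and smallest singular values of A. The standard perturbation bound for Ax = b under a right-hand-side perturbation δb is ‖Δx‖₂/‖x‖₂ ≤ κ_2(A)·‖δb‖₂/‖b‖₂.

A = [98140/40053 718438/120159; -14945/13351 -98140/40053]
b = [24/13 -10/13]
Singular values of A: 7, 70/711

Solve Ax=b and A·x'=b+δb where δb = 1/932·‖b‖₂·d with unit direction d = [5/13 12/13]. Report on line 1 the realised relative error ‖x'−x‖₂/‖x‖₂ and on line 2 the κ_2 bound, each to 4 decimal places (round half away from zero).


0.0763
0.0763

largest singular value 7, smallest 70/711
condition number: 7 ÷ (70/711) = 71.1000
perturbation bound = 71.1000·1/932 = 0.0763
solve Ax = b  →  x = [0.1099 0.2637]
2-norm of b is 2.0000; of x, 0.2857
δb = ε·‖b‖·d = [0.0008 0.0020]; solving A·Δx = δb gives ‖Δx‖ = 0.0218
relative error = 0.0763
tightness: 0.0763 against a bound of 0.0763; the bound is attained (ratio 1)


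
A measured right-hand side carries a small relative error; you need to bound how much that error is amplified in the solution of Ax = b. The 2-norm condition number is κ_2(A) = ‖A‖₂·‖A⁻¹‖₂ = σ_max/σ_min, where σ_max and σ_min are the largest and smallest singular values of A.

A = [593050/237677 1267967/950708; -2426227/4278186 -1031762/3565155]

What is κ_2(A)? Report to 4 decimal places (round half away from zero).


form AᵀA = [71290938409/10888087716 31684186379/9073406430; 31684186379/9073406430 225326648209/120978752400] with trace 31685237629/3767504400 and determinant 707281/602800704
λ_max, λ_min = (31685237629/3767504400 ± √1003887666499209131641/14194089404019360000)/2 = 841/100, 21025/150700176
κ = σ_max/σ_min = (29/10)/(145/12276) = 245.5200

245.5200


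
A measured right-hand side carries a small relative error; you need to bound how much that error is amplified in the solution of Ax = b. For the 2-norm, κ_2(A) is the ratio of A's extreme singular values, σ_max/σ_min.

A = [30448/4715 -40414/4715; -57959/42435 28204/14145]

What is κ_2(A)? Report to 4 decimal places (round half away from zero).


103.5000

M = AᵀA = [9334061/214245 -4147396/71415; -4147396/71415 1843556/23805]. tr(M)=5185213/42849, det(M)=58564/42849
solving λ² − 5185213/42849·λ + 58564/42849 = 0 gives λ = 121, 484/42849
σ_max=√121=11, σ_min=√(484/42849)=(22/207) → κ = 103.5000


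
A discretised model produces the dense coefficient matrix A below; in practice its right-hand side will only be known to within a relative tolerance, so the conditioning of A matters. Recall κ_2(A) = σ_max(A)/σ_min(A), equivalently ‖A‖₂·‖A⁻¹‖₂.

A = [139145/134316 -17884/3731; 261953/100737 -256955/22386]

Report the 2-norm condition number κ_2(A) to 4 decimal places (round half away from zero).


283.5000

AᵀA = [7527585601/960752016 -464545825/13343778; -464545825/13343778 458816689/2965284]; tr = 92911477/571536, det = 83521/254016
char-poly roots: 2601/16 and 289/142884
κ = σ_max/σ_min = (51/4)/(17/378) = 283.5000


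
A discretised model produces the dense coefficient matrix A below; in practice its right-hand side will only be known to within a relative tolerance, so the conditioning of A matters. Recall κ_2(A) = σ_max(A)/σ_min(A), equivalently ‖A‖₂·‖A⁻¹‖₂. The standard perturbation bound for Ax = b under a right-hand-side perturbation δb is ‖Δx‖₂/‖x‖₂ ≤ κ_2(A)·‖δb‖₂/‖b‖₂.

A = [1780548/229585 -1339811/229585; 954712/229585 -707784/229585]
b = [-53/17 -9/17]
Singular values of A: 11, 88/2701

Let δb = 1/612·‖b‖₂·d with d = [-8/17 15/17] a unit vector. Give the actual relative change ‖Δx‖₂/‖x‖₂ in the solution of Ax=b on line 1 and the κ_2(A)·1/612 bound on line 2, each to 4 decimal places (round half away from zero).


0.0052
0.5517

σ_max = 11, σ_min = 88/2701
condition number: 11 ÷ (88/2701) = 337.6250
κ_2(A)·‖δb‖/‖b‖ = 0.5517
solve Ax = b  →  x = [18.1977 24.7182]
‖b‖ = 3.1623, ‖x‖ = 30.6944
with δb = [-0.0024 0.0046], A·Δx = δb → ‖Δx‖ = 0.1586
dividing the unrounded norms, ‖Δx‖/‖x‖ = 0.0052
so the bound overstates the realised error by a factor of ≈ 106.7706 (computed from the unrounded values)


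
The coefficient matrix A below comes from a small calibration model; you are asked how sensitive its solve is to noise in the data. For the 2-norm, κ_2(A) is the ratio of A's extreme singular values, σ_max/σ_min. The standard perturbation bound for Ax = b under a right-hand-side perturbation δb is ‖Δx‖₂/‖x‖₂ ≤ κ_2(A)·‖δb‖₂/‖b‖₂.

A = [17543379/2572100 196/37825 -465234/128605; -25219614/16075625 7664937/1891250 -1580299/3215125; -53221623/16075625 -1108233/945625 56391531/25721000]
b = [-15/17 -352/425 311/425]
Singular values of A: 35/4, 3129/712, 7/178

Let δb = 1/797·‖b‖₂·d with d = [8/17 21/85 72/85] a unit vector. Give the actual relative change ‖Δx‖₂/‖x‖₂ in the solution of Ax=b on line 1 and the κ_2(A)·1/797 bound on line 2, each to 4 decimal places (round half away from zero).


largest singular value 35/4, smallest 7/178
κ_2(A) = (35/4) / (7/178) = 222.5000
bound on ‖Δx‖/‖x‖: κ·ε = 222.5000·1/797 = 0.2792
solve Ax = b  →  x = [-0.0709 -0.2184 0.1100]
2-norm of b is 1.4142; of x, 0.2546
δb = ε·‖b‖·d = [0.0008 0.0004 0.0015]; solving A·Δx = δb gives ‖Δx‖ = 0.0451
realised ‖Δx‖/‖x‖ = 0.1772
tightness: 0.1772 against a bound of 0.2792 (unrounded ratio ≈ 0.6347)

0.1772
0.2792


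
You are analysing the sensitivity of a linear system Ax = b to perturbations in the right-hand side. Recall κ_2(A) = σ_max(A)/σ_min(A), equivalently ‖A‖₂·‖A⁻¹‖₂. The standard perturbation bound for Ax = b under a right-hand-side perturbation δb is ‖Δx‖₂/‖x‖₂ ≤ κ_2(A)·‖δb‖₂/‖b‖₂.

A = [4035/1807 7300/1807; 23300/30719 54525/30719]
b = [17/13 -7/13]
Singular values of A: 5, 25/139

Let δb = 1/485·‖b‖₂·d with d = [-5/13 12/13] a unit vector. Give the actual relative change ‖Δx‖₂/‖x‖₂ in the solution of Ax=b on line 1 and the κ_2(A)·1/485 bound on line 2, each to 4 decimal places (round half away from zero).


from the listed singular values, σ₁ = 5, σ_n = 25/139
κ = σ_max/σ_min = 5/(25/139) = 27.8000
κ_2(A)·‖δb‖/‖b‖ = 0.0573
solve Ax = b  →  x = [5.0000 -2.4400]
‖b‖ = 1.4142, ‖x‖ = 5.5636
with δb = [-0.0011 0.0027], A·Δx = δb → ‖Δx‖ = 0.0162
realised ‖Δx‖/‖x‖ = 0.0029
so the bound overstates the realised error by a factor of ≈ 19.6703 (computed from the unrounded values)

0.0029
0.0573


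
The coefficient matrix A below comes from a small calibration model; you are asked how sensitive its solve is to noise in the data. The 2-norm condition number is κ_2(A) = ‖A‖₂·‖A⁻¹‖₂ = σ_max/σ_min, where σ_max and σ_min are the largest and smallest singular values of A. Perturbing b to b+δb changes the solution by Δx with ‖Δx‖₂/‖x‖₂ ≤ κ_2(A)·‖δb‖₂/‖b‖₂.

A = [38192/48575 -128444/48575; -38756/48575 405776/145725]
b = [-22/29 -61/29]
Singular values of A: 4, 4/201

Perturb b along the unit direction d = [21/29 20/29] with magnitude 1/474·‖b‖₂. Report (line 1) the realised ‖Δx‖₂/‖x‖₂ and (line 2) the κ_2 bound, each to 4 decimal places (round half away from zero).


0.0024
0.4241

from the listed singular values, σ₁ = 4, σ_n = 4/201
κ_2(A) = 4 / (4/201) = 201.0000
worst-case relative error ≤ 201.0000 × 1/474 = 0.4241
solve Ax = b  →  x = [-96.4100 -28.3800]
‖b‖₂ = 2.2361 and ‖x‖₂ = 100.5003
re-solving with b+δb shifts x by Δx of norm 0.2371
realised ‖Δx‖/‖x‖ = 0.0024
tightness: 0.0024 against a bound of 0.4241 (unrounded ratio ≈ 0.0056)


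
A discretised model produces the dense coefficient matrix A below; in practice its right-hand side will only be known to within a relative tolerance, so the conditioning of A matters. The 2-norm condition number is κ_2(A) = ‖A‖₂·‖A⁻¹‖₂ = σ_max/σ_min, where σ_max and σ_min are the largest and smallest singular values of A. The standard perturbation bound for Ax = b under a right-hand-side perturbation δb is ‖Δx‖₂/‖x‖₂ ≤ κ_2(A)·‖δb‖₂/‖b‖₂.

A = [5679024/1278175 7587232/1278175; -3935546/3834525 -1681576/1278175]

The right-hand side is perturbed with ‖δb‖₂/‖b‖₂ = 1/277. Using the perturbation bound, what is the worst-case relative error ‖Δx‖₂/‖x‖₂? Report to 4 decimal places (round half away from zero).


M = AᵀA = [7275439492/349877025 3233364368/116625675; 3233364368/116625675 1437091904/38875225]. tr(M)=20209266628/349877025, det(M)=533794816/8746925625
solving λ² − 20209266628/349877025·λ + 533794816/8746925625 = 0 gives λ = 1444/25, 369664/349877025
κ = σ_max/σ_min = (38/5)/(608/18705) = 233.8125
worst-case relative error ≤ 233.8125 × 1/277 = 0.8441

0.8441


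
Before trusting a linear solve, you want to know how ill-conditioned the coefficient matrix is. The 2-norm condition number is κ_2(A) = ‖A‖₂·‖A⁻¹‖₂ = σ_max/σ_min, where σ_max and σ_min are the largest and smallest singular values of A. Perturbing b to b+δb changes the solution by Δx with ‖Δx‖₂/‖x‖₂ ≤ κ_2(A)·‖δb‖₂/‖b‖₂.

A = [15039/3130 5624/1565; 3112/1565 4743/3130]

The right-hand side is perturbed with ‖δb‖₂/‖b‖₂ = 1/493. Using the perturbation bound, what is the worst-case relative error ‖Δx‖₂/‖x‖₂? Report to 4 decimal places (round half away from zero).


AᵀA = [264909697/9796900 49669776/2449225; 49669776/2449225 149013553/9796900]; tr = 8278465/195938, det = 28561/1567504
eigenvalues of AᵀA: λ = (tr ± √(tr²−4·det))/2 = 169/4, 169/391876
so κ_2 = √((169/4) / (169/391876)) = 313.0000
bound on ‖Δx‖/‖x‖: κ·ε = 313.0000·1/493 = 0.6349

0.6349


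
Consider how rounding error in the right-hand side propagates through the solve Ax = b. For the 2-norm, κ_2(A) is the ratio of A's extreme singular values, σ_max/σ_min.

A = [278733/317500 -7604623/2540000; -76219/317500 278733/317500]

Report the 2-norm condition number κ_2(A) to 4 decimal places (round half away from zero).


form AᵀA = [66801137/80645000 -3663387819/1290320000; -3663387819/1290320000 100484135089/10322560000] with trace 174455489/16516096 and determinant 714025/264257536
eigenvalues of AᵀA: λ = (tr ± √(tr²−4·det))/2 = 169/16, 4225/16516096
σ_max=√(169/16)=(13/4), σ_min=√(4225/16516096)=(65/4064) → κ = 203.2000

203.2000


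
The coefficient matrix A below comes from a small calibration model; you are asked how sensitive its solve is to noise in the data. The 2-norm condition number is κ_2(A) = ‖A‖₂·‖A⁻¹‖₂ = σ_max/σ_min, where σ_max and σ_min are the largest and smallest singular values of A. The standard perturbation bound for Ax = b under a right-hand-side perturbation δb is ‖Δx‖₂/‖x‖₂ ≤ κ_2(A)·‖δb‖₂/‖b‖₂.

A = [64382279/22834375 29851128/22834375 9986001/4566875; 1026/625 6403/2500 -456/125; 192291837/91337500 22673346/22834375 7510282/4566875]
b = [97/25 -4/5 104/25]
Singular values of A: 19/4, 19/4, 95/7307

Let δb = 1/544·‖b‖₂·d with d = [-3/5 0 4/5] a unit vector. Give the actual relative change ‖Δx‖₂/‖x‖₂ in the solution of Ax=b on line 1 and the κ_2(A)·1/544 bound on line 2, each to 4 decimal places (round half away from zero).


largest singular value 19/4, smallest 95/7307
κ_2(A) = (19/4) / (95/7307) = 365.3500
bound on ‖Δx‖/‖x‖: κ·ε = 365.3500·1/544 = 0.6716
solve Ax = b  →  x = [-43.4883 59.3880 22.3448]
‖b‖₂ = 5.7446 and ‖x‖₂ = 76.9250
with δb = [-0.0063 0.0000 0.0084], A·Δx = δb → ‖Δx‖ = 0.8122
realised ‖Δx‖/‖x‖ = 0.0106
realised/bound (from unrounded values) ≈ 0.0157

0.0106
0.6716


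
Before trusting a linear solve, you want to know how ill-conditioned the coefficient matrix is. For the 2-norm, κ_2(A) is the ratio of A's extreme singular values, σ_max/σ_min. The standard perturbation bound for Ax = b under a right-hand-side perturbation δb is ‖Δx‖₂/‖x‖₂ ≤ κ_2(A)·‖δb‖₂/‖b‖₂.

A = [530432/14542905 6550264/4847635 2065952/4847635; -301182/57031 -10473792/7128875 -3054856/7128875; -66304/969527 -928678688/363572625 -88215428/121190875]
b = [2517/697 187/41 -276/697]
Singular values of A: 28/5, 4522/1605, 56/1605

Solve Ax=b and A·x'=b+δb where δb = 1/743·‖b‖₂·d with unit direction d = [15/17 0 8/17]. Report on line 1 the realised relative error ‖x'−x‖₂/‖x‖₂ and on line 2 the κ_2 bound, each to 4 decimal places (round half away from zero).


largest singular value 28/5, smallest 56/1605
κ_2(A) = (28/5) / (56/1605) = 160.5000
worst-case relative error ≤ 160.5000 × 1/743 = 0.2160
solve Ax = b  →  x = [-1.0689 -23.3952 82.7411]
‖b‖₂ = 5.8310 and ‖x‖₂ = 85.9917
δb = ε·‖b‖·d = [0.0069 0.0000 0.0037]; solving A·Δx = δb gives ‖Δx‖ = 0.2249
realised ‖Δx‖/‖x‖ = 0.0026
so the bound overstates the realised error by a factor of ≈ 82.5857 (computed from the unrounded values)

0.0026
0.2160


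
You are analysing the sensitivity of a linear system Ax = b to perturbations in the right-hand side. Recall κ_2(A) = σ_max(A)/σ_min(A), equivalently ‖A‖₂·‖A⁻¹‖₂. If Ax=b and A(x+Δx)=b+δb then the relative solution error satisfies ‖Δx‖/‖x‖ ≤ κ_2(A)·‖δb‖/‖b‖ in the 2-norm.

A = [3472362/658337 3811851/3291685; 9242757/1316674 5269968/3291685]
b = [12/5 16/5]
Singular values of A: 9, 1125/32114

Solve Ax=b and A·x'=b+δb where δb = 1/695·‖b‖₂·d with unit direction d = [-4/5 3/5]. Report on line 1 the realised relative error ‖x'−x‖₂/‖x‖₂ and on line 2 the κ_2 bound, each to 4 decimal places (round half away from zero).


0.3697
0.3697

σ_max = 9, σ_min = 1125/32114
κ_2(A) = 9 / (1125/32114) = 256.9120
κ_2(A)·‖δb‖/‖b‖ = 0.3697
solve Ax = b  →  x = [0.4336 0.0976]
‖b‖₂ = 4.0000 and ‖x‖₂ = 0.4444
Δx = A⁻¹·δb where δb = 1/695·4.0000·d; ‖Δx‖ = 0.1643
realised ‖Δx‖/‖x‖ = 0.3697
tightness: 0.3697 against a bound of 0.3697; the bound is attained (ratio 1)


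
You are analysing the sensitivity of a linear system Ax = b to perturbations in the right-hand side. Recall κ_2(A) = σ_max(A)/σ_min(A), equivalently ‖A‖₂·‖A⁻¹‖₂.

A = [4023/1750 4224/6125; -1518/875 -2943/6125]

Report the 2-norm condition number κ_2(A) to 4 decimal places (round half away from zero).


form AᵀA = [1016073/122500 518562/214375; 518562/214375 1060137/1500625] with trace 86445/9604 and determinant 81/9604
char-poly roots: 9 and 9/9604
κ_2(A) = √(λ_max/λ_min) = √(9 / (9/9604)) = 98.0000

98.0000


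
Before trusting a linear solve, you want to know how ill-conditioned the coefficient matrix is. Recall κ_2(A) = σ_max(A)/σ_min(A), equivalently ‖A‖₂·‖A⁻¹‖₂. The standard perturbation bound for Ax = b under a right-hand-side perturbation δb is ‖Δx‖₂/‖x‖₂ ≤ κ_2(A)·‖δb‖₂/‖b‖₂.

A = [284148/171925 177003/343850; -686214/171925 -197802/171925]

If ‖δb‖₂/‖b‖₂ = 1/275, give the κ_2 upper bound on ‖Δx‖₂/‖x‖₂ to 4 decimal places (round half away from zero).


0.4809

AᵀA = [130563252/6996025 38078586/6996025; 38078586/6996025 44457417/27984100]; tr = 22668417/1119364, det = 6561/279841
solving λ² − 22668417/1119364·λ + 6561/279841 = 0 gives λ = 81/4, 324/279841
σ_max=√(81/4)=(9/2), σ_min=√(324/279841)=(18/529) → κ = 132.2500
bound on ‖Δx‖/‖x‖: κ·ε = 132.2500·1/275 = 0.4809


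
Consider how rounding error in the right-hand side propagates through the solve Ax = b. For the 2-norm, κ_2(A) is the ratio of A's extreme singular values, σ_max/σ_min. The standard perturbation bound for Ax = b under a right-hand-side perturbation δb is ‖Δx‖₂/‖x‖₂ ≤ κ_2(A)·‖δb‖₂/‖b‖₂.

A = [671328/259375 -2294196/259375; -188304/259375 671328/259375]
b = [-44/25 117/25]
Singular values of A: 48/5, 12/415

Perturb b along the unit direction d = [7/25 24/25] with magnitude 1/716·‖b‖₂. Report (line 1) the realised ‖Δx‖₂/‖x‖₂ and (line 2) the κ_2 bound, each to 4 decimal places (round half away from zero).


σ_max = 48/5, σ_min = 12/415
κ = σ_max/σ_min = (48/5)/(12/415) = 332.0000
κ_2(A)·‖δb‖/‖b‖ = 0.4637
solve Ax = b  →  x = [132.7125 39.0333]
2-norm of b is 5.0000; of x, 138.3337
re-solving with b+δb shifts x by Δx of norm 0.2415
relative error = 0.0017
tightness: 0.0017 against a bound of 0.4637 (unrounded ratio ≈ 0.0038)

0.0017
0.4637


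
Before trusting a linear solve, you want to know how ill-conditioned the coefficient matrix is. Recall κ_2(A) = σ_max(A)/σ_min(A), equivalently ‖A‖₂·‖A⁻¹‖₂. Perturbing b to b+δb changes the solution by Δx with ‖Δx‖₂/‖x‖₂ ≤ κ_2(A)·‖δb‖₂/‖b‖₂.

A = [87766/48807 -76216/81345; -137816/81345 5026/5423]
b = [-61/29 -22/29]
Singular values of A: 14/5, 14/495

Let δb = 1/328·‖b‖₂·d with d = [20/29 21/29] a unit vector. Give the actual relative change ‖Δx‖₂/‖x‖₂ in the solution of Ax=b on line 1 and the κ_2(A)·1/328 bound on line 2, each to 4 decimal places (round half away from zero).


largest singular value 14/5, smallest 14/495
κ_2(A) = (14/5) / (14/495) = 99.0000
κ_2(A)·‖δb‖/‖b‖ = 0.3018
solve Ax = b  →  x = [-33.5924 -62.2269]
‖b‖ = 2.2361, ‖x‖ = 70.7152
re-solving with b+δb shifts x by Δx of norm 0.2410
relative error = 0.0034
so the bound overstates the realised error by a factor of ≈ 88.5494 (computed from the unrounded values)

0.0034
0.3018


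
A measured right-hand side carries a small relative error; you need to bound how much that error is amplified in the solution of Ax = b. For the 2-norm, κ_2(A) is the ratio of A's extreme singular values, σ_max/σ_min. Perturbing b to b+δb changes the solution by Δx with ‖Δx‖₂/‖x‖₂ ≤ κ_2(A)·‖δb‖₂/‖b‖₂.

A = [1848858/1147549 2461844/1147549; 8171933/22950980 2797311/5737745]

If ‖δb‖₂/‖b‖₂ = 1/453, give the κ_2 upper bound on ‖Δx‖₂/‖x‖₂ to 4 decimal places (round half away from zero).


form AᵀA = [853117698169/313353648400 284366112723/78338412100; 284366112723/78338412100 94789914241/19584603025] with trace 94790253041/12534145936 and determinant 366025/783384121
λ_max, λ_min = (94790253041/12534145936 ± √8984898451687771386081/157104814344945316096)/2 = 121/16, 48400/783384121
κ_2(A) = √(λ_max/λ_min) = √((121/16) / (48400/783384121)) = 349.8625
κ_2(A)·‖δb‖/‖b‖ = 0.7723

0.7723


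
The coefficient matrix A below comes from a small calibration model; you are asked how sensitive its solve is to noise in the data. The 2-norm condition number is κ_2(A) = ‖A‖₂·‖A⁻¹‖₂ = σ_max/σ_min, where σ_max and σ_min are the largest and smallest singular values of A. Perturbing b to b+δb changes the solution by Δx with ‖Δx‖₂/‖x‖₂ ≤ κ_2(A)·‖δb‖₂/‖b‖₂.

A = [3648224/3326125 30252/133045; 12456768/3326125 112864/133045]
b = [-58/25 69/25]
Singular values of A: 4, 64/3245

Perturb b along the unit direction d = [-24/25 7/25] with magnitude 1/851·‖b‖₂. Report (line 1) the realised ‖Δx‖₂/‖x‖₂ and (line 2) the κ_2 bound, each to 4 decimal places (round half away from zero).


largest singular value 4, smallest 64/3245
κ = σ_max/σ_min = 4/(64/3245) = 202.8125
perturbation bound = 202.8125·1/851 = 0.2383
solve Ax = b  →  x = [-32.9021 148.5091]
2-norm of b is 3.6056; of x, 152.1102
re-solving with b+δb shifts x by Δx of norm 0.2148
realised ‖Δx‖/‖x‖ = 0.0014
so the bound overstates the realised error by a factor of ≈ 168.7511 (computed from the unrounded values)

0.0014
0.2383


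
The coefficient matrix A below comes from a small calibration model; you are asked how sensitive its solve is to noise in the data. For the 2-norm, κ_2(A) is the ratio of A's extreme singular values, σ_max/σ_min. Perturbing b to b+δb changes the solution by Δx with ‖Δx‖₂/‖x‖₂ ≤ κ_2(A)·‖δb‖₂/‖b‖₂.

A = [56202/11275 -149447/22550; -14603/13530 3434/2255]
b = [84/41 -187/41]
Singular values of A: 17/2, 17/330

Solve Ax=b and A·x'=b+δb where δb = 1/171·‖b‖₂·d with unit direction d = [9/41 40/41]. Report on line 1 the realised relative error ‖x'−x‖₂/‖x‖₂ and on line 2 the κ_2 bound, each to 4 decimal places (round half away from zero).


largest singular value 17/2, smallest 17/330
κ_2(A) = (17/2) / (17/330) = 165.0000
worst-case relative error ≤ 165.0000 × 1/171 = 0.9649
solve Ax = b  →  x = [-61.9059 -46.8706]
‖b‖₂ = 5.0000 and ‖x‖₂ = 77.6479
Δx = A⁻¹·δb where δb = 1/171·5.0000·d; ‖Δx‖ = 0.5676
dividing the unrounded norms, ‖Δx‖/‖x‖ = 0.0073
so the bound overstates the realised error by a factor of ≈ 132.0014 (computed from the unrounded values)

0.0073
0.9649


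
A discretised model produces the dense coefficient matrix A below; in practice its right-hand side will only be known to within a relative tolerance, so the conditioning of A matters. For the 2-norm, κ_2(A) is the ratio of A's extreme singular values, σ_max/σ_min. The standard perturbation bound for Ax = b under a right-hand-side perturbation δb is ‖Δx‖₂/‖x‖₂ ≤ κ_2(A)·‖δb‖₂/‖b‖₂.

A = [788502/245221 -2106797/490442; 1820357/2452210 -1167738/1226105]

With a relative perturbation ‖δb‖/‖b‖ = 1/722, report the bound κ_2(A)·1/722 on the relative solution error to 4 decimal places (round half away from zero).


0.3314

form AᵀA = [38957311129/3577236100 -12985140168/894309025; -12985140168/894309025 69255971521/3577236100] with trace 2164265653/71544722 and determinant 9150625/572357776
λ_max, λ_min = (2164265653/71544722 ± √1170929619323660196/1279661811514321)/2 = 121/4, 75625/143089444
κ = σ_max/σ_min = (11/2)/(275/11962) = 239.2400
perturbation bound = 239.2400·1/722 = 0.3314


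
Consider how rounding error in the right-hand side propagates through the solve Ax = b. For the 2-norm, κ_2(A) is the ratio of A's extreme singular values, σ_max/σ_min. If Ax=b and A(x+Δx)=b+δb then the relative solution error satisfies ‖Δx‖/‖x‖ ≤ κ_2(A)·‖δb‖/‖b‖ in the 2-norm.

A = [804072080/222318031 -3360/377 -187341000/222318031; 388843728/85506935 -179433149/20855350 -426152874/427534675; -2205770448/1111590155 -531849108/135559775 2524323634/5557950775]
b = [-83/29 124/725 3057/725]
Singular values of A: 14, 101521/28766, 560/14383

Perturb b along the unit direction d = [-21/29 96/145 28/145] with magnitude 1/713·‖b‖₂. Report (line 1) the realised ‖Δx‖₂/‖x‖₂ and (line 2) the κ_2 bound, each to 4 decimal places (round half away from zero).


from the listed singular values, σ₁ = 14, σ_n = 560/14383
condition number: 14 ÷ (560/14383) = 359.5750
perturbation bound = 359.5750·1/713 = 0.5043
solve Ax = b  →  x = [15.8663 -0.3700 75.4082]
‖b‖₂ = 5.0990 and ‖x‖₂ = 77.0602
δb = ε·‖b‖·d = [-0.0052 0.0047 0.0014]; solving A·Δx = δb gives ‖Δx‖ = 0.1837
dividing the unrounded norms, ‖Δx‖/‖x‖ = 0.0024
so the bound overstates the realised error by a factor of ≈ 211.5784 (computed from the unrounded values)

0.0024
0.5043


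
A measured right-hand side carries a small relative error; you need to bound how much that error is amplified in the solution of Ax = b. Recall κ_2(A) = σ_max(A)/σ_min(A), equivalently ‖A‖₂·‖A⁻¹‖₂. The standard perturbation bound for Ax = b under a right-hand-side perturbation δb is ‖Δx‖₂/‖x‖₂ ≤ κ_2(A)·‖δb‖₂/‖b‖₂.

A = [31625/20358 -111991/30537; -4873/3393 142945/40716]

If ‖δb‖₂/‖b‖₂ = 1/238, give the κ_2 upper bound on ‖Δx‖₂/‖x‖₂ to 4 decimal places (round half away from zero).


form AᵀA = [2205709/492804 -15877015/1478412; -15877015/1478412 457278481/17740944] with trace 3175645/104976 and determinant 14641/419904
solving λ² − 3175645/104976·λ + 14641/419904 = 0 gives λ = 121/4, 121/104976
κ_2(A) = √(λ_max/λ_min) = √((121/4) / (121/104976)) = 162.0000
bound on ‖Δx‖/‖x‖: κ·ε = 162.0000·1/238 = 0.6807

0.6807


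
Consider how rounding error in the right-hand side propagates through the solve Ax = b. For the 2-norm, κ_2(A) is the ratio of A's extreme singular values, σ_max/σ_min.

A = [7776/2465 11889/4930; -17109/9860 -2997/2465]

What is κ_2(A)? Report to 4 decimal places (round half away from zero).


form AᵀA = [4360473/336400 817209/84100; 817209/84100 613413/84100] with trace 272565/13456 and determinant 6561/53824
solving λ² − 272565/13456·λ + 6561/53824 = 0 gives λ = 81/4, 81/13456
κ_2(A) = √(λ_max/λ_min) = √((81/4) / (81/13456)) = 58.0000

58.0000


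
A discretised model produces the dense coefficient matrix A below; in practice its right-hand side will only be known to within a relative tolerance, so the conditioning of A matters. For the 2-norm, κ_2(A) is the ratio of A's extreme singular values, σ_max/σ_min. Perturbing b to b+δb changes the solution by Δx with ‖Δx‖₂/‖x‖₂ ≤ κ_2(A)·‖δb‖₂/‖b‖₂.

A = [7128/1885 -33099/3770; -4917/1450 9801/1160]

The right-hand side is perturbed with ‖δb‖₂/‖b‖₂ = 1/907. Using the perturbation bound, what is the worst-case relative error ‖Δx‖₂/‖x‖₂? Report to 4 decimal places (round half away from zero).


M = AᵀA = [10899801/422500 -20905533/338000; -20905533/338000 8029197/54080]. tr(M)=6970689/40000, det(M)=1185921/250000
λ_max, λ_min = (6970689/40000 ± √48560145557121/1600000000)/2 = 4356/25, 1089/40000
σ_max=√(4356/25)=(66/5), σ_min=√(1089/40000)=(33/200) → κ = 80.0000
perturbation bound = 80.0000·1/907 = 0.0882

0.0882


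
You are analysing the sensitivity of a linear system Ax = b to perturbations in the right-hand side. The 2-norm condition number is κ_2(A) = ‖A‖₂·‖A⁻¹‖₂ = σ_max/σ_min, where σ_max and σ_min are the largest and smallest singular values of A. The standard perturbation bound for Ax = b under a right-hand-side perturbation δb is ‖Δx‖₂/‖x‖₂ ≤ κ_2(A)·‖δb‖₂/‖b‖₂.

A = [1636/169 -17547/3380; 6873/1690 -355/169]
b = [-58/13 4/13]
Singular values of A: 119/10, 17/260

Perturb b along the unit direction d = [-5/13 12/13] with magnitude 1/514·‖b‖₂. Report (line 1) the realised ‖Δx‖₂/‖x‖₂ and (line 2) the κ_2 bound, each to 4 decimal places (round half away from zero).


σ_max = 119/10, σ_min = 17/260
κ = σ_max/σ_min = (119/10)/(17/260) = 182.0000
worst-case relative error ≤ 182.0000 × 1/514 = 0.3541
solve Ax = b  →  x = [14.0979 27.1478]
‖b‖ = 4.4721, ‖x‖ = 30.5901
re-solving with b+δb shifts x by Δx of norm 0.1331
relative error = 0.0044
so the bound overstates the realised error by a factor of ≈ 81.3978 (computed from the unrounded values)

0.0044
0.3541


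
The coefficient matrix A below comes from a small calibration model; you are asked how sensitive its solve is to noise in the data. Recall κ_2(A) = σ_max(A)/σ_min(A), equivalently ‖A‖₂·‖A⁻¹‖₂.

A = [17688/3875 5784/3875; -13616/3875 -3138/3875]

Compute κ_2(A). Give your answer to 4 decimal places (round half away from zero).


23.2500

form AᵀA = [19930432/600625 5801376/600625; 5801376/600625 1732068/600625] with trace 34660/961 and determinant 2304/961
solving λ² − 34660/961·λ + 2304/961 = 0 gives λ = 36, 64/961
σ_max=√36=6, σ_min=√(64/961)=(8/31) → κ = 23.2500


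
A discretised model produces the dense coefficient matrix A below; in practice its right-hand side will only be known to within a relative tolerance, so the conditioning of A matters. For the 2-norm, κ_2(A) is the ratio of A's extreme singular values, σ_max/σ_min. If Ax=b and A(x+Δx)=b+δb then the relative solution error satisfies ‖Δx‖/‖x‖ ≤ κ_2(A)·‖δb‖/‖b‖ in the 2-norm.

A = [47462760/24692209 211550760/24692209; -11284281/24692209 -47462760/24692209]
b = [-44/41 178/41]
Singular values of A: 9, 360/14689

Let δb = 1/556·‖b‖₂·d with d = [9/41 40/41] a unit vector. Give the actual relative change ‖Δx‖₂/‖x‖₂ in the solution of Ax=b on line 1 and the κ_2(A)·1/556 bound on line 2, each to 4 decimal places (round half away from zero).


from the listed singular values, σ₁ = 9, σ_n = 360/14689
κ = σ_max/σ_min = 9/(360/14689) = 367.2250
worst-case relative error ≤ 367.2250 × 1/556 = 0.6605
solve Ax = b  →  x = [-159.2791 35.6100]
‖b‖₂ = 4.4721 and ‖x‖₂ = 163.2113
with δb = [0.0018 0.0078], A·Δx = δb → ‖Δx‖ = 0.3282
realised ‖Δx‖/‖x‖ = 0.0020
tightness: 0.0020 against a bound of 0.6605 (unrounded ratio ≈ 0.0030)

0.0020
0.6605


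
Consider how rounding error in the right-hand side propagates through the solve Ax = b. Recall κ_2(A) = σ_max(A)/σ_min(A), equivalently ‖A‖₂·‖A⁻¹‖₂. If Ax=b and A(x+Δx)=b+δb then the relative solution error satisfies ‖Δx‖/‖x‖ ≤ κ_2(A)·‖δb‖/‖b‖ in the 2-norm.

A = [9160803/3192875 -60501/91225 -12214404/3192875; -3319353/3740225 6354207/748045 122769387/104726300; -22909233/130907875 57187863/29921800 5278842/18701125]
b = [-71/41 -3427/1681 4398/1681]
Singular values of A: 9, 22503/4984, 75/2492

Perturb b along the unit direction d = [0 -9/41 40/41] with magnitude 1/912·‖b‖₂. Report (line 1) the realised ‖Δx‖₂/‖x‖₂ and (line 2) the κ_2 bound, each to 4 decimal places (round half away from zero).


σ_max = 9, σ_min = 75/2492
κ_2(A) = 9 / (75/2492) = 299.0400
perturbation bound = 299.0400·1/912 = 0.3279
solve Ax = b  →  x = [79.5075 -0.2307 60.1233]
‖b‖₂ = 3.7417 and ‖x‖₂ = 99.6810
Δx = A⁻¹·δb where δb = 1/912·3.7417·d; ‖Δx‖ = 0.1363
dividing the unrounded norms, ‖Δx‖/‖x‖ = 0.0014
so the bound overstates the realised error by a factor of ≈ 239.7679 (computed from the unrounded values)

0.0014
0.3279


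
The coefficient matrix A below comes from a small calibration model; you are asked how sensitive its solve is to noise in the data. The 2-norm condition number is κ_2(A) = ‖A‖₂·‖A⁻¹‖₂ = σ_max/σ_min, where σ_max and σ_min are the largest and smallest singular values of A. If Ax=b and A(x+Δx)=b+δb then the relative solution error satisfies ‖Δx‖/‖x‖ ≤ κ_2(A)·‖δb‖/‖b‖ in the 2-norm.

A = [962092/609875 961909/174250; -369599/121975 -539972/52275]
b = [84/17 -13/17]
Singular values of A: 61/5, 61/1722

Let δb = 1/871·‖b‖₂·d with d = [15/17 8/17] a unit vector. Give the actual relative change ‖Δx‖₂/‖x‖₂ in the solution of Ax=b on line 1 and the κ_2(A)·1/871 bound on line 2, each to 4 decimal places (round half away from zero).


largest singular value 61/5, smallest 61/1722
condition number: (61/5) ÷ (61/1722) = 344.4000
bound on ‖Δx‖/‖x‖: κ·ε = 344.4000·1/871 = 0.3954
solve Ax = b  →  x = [-108.3325 31.8531]
‖b‖₂ = 5.0000 and ‖x‖₂ = 112.9183
Δx = A⁻¹·δb where δb = 1/871·5.0000·d; ‖Δx‖ = 0.1621
realised ‖Δx‖/‖x‖ = 0.0014
tightness: 0.0014 against a bound of 0.3954 (unrounded ratio ≈ 0.0036)

0.0014
0.3954


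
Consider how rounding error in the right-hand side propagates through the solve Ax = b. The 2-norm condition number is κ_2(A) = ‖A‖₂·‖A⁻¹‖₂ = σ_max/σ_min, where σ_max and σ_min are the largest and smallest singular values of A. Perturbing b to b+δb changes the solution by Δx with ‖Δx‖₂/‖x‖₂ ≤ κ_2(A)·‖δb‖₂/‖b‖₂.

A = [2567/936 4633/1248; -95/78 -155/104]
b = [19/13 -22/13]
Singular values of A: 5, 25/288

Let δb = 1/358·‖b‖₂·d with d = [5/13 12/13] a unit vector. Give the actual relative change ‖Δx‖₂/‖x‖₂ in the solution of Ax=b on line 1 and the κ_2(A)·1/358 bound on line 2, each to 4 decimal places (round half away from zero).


0.0062
0.1609

largest singular value 5, smallest 25/288
condition number: 5 ÷ (25/288) = 57.6000
bound on ‖Δx‖/‖x‖: κ·ε = 57.6000·1/358 = 0.1609
solve Ax = b  →  x = [9.4560 -6.5920]
‖b‖ = 2.2361, ‖x‖ = 11.5269
Δx = A⁻¹·δb where δb = 1/358·2.2361·d; ‖Δx‖ = 0.0720
dividing the unrounded norms, ‖Δx‖/‖x‖ = 0.0062
tightness: 0.0062 against a bound of 0.1609 (unrounded ratio ≈ 0.0388)


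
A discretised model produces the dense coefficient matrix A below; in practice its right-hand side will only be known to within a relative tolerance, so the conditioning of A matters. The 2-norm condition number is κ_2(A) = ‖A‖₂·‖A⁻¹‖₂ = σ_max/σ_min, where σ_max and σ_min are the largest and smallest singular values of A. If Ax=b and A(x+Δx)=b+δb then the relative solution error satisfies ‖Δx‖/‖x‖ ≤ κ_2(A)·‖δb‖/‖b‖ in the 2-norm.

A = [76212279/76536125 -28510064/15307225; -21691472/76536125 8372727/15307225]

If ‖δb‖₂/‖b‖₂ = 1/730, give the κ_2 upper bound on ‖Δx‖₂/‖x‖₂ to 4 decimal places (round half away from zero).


0.3947

M = AᵀA = [590948840273/551320322825 -221593762368/110264064565; -221593762368/110264064565 83098946513/22052812913]. tr(M)=156966029594/32430607225, det(M)=366025/1297224289
λ_max, λ_min = (156966029594/32430607225 ± √24637147405203530742336/1051744284982222200625)/2 = 121/25, 75625/1297224289
so κ_2 = √((121/25) / (75625/1297224289)) = 288.1360
worst-case relative error ≤ 288.1360 × 1/730 = 0.3947


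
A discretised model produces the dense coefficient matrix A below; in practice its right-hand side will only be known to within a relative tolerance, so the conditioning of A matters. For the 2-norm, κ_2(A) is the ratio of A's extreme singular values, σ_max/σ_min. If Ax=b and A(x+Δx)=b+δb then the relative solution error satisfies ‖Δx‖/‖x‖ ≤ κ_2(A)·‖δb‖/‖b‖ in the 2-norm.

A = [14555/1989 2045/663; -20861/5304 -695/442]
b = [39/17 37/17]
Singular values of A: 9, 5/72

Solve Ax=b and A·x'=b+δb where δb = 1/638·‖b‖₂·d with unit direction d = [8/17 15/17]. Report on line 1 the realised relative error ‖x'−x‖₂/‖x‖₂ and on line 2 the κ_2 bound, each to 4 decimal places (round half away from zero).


0.0017
0.2031

σ_max = 9, σ_min = 5/72
κ_2(A) = 9 / (5/72) = 129.6000
κ_2(A)·‖δb‖/‖b‖ = 0.2031
solve Ax = b  →  x = [-16.5128 39.9197]
2-norm of b is 3.1623; of x, 43.2001
Δx = A⁻¹·δb where δb = 1/638·3.1623·d; ‖Δx‖ = 0.0714
realised ‖Δx‖/‖x‖ = 0.0017
so the bound overstates the realised error by a factor of ≈ 122.9498 (computed from the unrounded values)
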